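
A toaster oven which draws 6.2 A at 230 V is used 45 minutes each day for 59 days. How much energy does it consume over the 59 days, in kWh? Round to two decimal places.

Power = 6.2 A × 230 V = 1426 W = 1.426 kW
Runtime = 45 min × 59 = 2655 min = 44.25 h
Energy = 1.426 kW × 44.25 h = 63.1005 kWh ≈ 63.10 kWh

63.10 kWh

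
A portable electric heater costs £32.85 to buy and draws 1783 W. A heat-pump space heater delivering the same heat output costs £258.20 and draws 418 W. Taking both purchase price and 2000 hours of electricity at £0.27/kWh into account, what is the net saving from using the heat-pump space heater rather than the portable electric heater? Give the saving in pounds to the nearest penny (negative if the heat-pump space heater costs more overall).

portable electric heater: £32.85 + (1783/1000) kW × 2000 h × £0.27 = £32.85 + £962.82 = £995.67
heat-pump space heater: £258.20 + (418/1000) kW × 2000 h × £0.27 = £258.20 + £225.72 = £483.92
Saving = £995.67 − £483.92 = £511.75

£511.75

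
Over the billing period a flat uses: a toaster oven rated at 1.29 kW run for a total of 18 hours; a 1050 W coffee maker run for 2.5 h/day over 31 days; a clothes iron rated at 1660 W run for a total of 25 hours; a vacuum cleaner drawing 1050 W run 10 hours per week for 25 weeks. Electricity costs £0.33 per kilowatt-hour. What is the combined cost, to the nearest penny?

toaster oven: 1.29 kW × 18 h = 23.22 kWh
coffee maker: Runtime = 2.5 h/day × 31 days = 77.5 h
coffee maker: 1.05 kW × 77.5 h = 81.375 kWh
clothes iron: 1.66 kW × 25 h = 41.5 kWh
vacuum cleaner: Runtime = 10 h/week × 25 weeks = 250 h
vacuum cleaner: 1.05 kW × 250 h = 262.5 kWh
Total energy = 408.595 kWh
Cost = 408.595 × £0.33 = £134.84

£134.84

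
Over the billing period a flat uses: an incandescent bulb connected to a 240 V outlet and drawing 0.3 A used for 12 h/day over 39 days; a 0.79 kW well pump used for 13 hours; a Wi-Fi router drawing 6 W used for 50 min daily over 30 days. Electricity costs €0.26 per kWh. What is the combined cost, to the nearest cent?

incandescent bulb: Power = 0.3 A × 240 V = 72 W = 0.072 kW
incandescent bulb: Runtime = 12 h/day × 39 days = 468 h
incandescent bulb: 0.072 kW × 468 h = 33.696 kWh
well pump: 0.79 kW × 13 h = 10.27 kWh
Wi-Fi router: Runtime = 50 min × 30 = 1500 min = 25 h
Wi-Fi router: 0.006 kW × 25 h = 0.15 kWh
Total energy = 44.116 kWh
Cost = 44.116 × €0.26 = €11.47

€11.47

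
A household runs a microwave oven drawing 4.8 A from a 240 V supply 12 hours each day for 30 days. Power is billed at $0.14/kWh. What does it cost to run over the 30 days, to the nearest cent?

Power = 4.8 A × 240 V = 1152 W = 1.152 kW
Runtime = 12 h/day × 30 days = 360 h
Energy = 1.152 kW × 360 h = 414.72 kWh
Cost = 414.72 kWh × $0.14/kWh = $58.06

$58.06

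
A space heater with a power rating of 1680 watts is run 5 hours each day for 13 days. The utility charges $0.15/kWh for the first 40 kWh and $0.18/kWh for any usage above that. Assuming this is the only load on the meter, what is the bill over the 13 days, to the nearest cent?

$18.46

Runtime = 5 h/day × 13 days = 65 h
Energy = 1.68 kW × 65 h = 109.2 kWh
Tier 1 (0–40 kWh): 40 × $0.15 = $6
Above 40 kWh: 69.2 × $0.18 = $12.456
Bill = $18.46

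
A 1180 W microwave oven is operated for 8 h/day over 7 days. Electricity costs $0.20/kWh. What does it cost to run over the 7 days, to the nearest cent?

$13.22

Runtime = 8 h/day × 7 days = 56 h
Energy = 1.18 kW × 56 h = 66.08 kWh
Cost = 66.08 kWh × $0.20/kWh = $13.22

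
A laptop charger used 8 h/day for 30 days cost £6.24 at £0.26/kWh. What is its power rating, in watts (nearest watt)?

100 W

Energy = £6.24 ÷ £0.26/kWh = 24 kWh
Runtime = 8 h/day × 30 days = 240 h
Power = 24 kWh ÷ 240 h = 0.1 kW = 100 W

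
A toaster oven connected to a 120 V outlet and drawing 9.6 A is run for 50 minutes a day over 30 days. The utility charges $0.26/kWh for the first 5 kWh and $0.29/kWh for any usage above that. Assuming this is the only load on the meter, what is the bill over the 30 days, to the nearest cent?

$8.20

Power = 9.6 A × 120 V = 1152 W = 1.152 kW
Runtime = 50 min × 30 = 1500 min = 25 h
Energy = 1.152 kW × 25 h = 28.8 kWh
Tier 1 (0–5 kWh): 5 × $0.26 = $1.3
Above 5 kWh: 23.8 × $0.29 = $6.902
Bill = $8.20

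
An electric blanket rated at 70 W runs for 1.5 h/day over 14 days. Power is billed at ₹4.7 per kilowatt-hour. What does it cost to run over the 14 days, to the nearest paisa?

Runtime = 1.5 h/day × 14 days = 21 h
Energy = 0.07 kW × 21 h = 1.47 kWh
Cost = 1.47 kWh × ₹4.7/kWh = ₹6.91

₹6.91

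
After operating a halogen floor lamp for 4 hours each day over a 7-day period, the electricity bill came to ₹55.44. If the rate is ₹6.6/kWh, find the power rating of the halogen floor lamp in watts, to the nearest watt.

Energy = ₹55.44 ÷ ₹6.6/kWh = 8.4 kWh
Runtime = 4 h/day × 7 days = 28 h
Power = 8.4 kWh ÷ 28 h = 0.3 kW = 300 W

300 W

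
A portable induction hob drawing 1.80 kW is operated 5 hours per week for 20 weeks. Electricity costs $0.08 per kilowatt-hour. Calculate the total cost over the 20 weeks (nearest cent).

Runtime = 5 h/week × 20 weeks = 100 h
Energy = 1.8 kW × 100 h = 180 kWh
Cost = 180 kWh × $0.08/kWh = $14.40

$14.40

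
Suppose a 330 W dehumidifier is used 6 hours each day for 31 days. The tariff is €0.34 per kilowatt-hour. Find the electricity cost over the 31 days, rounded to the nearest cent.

Runtime = 6 h/day × 31 days = 186 h
Energy = 0.33 kW × 186 h = 61.38 kWh
Cost = 61.38 kWh × €0.34/kWh = €20.87

€20.87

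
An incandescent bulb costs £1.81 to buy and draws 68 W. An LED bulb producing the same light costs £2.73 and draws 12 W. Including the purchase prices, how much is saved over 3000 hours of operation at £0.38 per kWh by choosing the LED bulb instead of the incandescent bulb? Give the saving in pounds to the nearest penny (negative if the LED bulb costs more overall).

incandescent bulb: £1.81 + (68/1000) kW × 3000 h × £0.38 = £1.81 + £77.52 = £79.33
LED bulb: £2.73 + (12/1000) kW × 3000 h × £0.38 = £2.73 + £13.68 = £16.41
Saving = £79.33 − £16.41 = £62.92

£62.92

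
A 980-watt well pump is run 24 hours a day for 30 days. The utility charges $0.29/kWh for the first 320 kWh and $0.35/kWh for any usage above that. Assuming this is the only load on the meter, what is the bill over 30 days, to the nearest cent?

$227.76

Runtime = 24 h × 30 = 720 h
Energy = 0.98 kW × 720 h = 705.6 kWh
Tier 1 (0–320 kWh): 320 × $0.29 = $92.8
Above 320 kWh: 385.6 × $0.35 = $134.96
Bill = $227.76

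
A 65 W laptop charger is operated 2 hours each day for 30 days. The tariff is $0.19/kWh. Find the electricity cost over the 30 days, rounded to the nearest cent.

$0.74

Runtime = 2 h/day × 30 days = 60 h
Energy = 0.065 kW × 60 h = 3.9 kWh
Cost = 3.9 kWh × $0.19/kWh = $0.74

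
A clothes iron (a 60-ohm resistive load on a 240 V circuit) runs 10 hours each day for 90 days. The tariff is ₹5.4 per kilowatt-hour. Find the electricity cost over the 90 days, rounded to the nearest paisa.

Power = V²/R = 240²/60 = 960 W = 0.96 kW
Runtime = 10 h/day × 90 days = 900 h
Energy = 0.96 kW × 900 h = 864 kWh
Cost = 864 kWh × ₹5.4/kWh = ₹4665.60

₹4665.60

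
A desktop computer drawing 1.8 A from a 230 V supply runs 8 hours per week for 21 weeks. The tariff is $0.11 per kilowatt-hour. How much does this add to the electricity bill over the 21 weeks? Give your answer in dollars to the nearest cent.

Power = 1.8 A × 230 V = 414 W = 0.414 kW
Runtime = 8 h/week × 21 weeks = 168 h
Energy = 0.414 kW × 168 h = 69.552 kWh
Cost = 69.552 kWh × $0.11/kWh = $7.65

$7.65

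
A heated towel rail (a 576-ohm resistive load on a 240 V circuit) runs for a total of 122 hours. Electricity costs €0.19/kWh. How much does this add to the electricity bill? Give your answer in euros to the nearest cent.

Power = V²/R = 240²/576 = 100 W = 0.1 kW
Energy = 0.1 kW × 122 h = 12.2 kWh
Cost = 12.2 kWh × €0.19/kWh = €2.32

€2.32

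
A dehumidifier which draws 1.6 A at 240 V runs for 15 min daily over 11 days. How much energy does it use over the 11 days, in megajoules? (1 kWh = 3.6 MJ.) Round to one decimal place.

3.8 MJ

Power = 1.6 A × 240 V = 384 W = 0.384 kW
Runtime = 15 min × 11 = 165 min = 2.75 h
Energy = 0.384 kW × 2.75 h = 1.056 kWh
= 1.056 × 3.6 MJ = 3.8 MJ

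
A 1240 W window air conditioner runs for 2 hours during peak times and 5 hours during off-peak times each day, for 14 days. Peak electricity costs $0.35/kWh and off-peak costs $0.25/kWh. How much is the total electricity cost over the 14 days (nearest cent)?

$33.85

Peak energy = 1.24 kW × 2 h × 14 = 34.72 kWh
Off-peak energy = 1.24 kW × 5 h × 14 = 86.8 kWh
Cost = 34.72 × $0.35 + 86.8 × $0.25 = $12.152 + $21.7 = $33.85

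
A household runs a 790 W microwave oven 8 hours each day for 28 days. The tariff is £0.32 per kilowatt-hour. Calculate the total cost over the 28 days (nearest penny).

£56.63

Runtime = 8 h/day × 28 days = 224 h
Energy = 0.79 kW × 224 h = 176.96 kWh
Cost = 176.96 kWh × £0.32/kWh = £56.63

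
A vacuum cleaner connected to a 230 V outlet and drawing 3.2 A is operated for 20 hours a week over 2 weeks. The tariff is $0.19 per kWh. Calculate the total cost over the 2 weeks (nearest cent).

Power = 3.2 A × 230 V = 736 W = 0.736 kW
Runtime = 20 h/week × 2 weeks = 40 h
Energy = 0.736 kW × 40 h = 29.44 kWh
Cost = 29.44 kWh × $0.19/kWh = $5.59

$5.59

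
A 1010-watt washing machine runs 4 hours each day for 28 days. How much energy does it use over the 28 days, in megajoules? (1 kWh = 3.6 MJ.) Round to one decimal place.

407.2 MJ

Runtime = 4 h/day × 28 days = 112 h
Energy = 1.01 kW × 112 h = 113.12 kWh
= 113.12 × 3.6 MJ = 407.2 MJ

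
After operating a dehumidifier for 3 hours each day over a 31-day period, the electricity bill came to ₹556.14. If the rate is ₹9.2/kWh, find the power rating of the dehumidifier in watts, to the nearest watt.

650 W

Energy = ₹556.14 ÷ ₹9.2/kWh = 60.45 kWh
Runtime = 3 h/day × 31 days = 93 h
Power = 60.45 kWh ÷ 93 h = 0.65 kW = 650 W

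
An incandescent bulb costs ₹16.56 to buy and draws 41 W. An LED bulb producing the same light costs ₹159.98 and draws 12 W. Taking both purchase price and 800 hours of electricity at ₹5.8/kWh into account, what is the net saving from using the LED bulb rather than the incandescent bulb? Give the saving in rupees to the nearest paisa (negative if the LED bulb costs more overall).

incandescent bulb: ₹16.56 + (41/1000) kW × 800 h × ₹5.8 = ₹16.56 + ₹190.24 = ₹206.8
LED bulb: ₹159.98 + (12/1000) kW × 800 h × ₹5.8 = ₹159.98 + ₹55.68 = ₹215.66
Saving = ₹206.8 − ₹215.66 = −₹8.86

-₹8.86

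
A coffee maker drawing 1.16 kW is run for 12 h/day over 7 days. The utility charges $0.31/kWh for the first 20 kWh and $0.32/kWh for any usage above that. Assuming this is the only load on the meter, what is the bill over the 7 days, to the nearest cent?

$30.98

Runtime = 12 h/day × 7 days = 84 h
Energy = 1.16 kW × 84 h = 97.44 kWh
Tier 1 (0–20 kWh): 20 × $0.31 = $6.2
Above 20 kWh: 77.44 × $0.32 = $24.7808
Bill = $30.98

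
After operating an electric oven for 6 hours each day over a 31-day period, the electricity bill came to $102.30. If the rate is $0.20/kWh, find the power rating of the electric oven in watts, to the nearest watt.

2750 W

Energy = $102.30 ÷ $0.20/kWh = 511.5 kWh
Runtime = 6 h/day × 31 days = 186 h
Power = 511.5 kWh ÷ 186 h = 2.75 kW = 2750 W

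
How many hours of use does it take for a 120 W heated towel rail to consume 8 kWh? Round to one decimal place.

Hours = 8 kWh ÷ 0.12 kW = 66.7 h

66.7 h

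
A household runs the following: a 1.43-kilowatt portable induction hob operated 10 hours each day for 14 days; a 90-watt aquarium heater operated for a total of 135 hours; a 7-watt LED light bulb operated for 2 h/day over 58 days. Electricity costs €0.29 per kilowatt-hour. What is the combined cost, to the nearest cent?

portable induction hob: Runtime = 10 h/day × 14 days = 140 h
portable induction hob: 1.43 kW × 140 h = 200.2 kWh
aquarium heater: 0.09 kW × 135 h = 12.15 kWh
LED light bulb: Runtime = 2 h/day × 58 days = 116 h
LED light bulb: 0.007 kW × 116 h = 0.812 kWh
Total energy = 213.162 kWh
Cost = 213.162 × €0.29 = €61.82

€61.82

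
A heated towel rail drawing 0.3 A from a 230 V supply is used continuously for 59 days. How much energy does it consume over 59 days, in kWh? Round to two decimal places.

97.70 kWh

Power = 0.3 A × 230 V = 69 W = 0.069 kW
Runtime = 24 h × 59 = 1416 h
Energy = 0.069 kW × 1416 h = 97.704 kWh ≈ 97.70 kWh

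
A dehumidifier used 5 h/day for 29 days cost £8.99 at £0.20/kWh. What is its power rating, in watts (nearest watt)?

Energy = £8.99 ÷ £0.20/kWh = 44.95 kWh
Runtime = 5 h/day × 29 days = 145 h
Power = 44.95 kWh ÷ 145 h = 0.31 kW = 310 W

310 W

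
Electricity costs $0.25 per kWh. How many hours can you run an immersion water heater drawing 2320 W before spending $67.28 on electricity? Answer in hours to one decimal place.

Energy available = $67.28 ÷ $0.25/kWh = 269.12 kWh
Hours = 269.12 kWh ÷ 2.32 kW = 116.0 h

116.0 h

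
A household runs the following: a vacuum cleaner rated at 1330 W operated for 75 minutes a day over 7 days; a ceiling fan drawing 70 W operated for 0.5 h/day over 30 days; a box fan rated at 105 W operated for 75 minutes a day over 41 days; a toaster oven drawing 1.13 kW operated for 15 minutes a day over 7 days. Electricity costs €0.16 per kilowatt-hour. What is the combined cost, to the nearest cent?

vacuum cleaner: Runtime = 75 min × 7 = 525 min = 8.75 h
vacuum cleaner: 1.33 kW × 8.75 h = 11.6375 kWh
ceiling fan: Runtime = 0.5 h/day × 30 days = 15 h
ceiling fan: 0.07 kW × 15 h = 1.05 kWh
box fan: Runtime = 75 min × 41 = 3075 min = 51.25 h
box fan: 0.105 kW × 51.25 h = 5.38125 kWh
toaster oven: Runtime = 15 min × 7 = 105 min = 1.75 h
toaster oven: 1.13 kW × 1.75 h = 1.9775 kWh
Total energy = 20.04625 kWh
Cost = 20.04625 × €0.16 = €3.21

€3.21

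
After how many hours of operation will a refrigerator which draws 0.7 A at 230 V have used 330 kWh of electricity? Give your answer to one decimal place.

Power = 0.7 A × 230 V = 161 W = 0.161 kW
Hours = 330 kWh ÷ 0.161 kW = 2049.7 h

2049.7 h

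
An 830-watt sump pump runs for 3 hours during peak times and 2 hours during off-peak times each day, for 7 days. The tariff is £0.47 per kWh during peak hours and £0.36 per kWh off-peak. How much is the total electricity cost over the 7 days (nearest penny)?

£12.38

Peak energy = 0.83 kW × 3 h × 7 = 17.43 kWh
Off-peak energy = 0.83 kW × 2 h × 7 = 11.62 kWh
Cost = 17.43 × £0.47 + 11.62 × £0.36 = £8.1921 + £4.1832 = £12.38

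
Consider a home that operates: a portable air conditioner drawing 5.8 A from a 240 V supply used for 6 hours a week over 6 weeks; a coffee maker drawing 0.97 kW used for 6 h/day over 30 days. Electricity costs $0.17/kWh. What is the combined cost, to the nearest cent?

$38.20

portable air conditioner: Power = 5.8 A × 240 V = 1392 W = 1.392 kW
portable air conditioner: Runtime = 6 h/week × 6 weeks = 36 h
portable air conditioner: 1.392 kW × 36 h = 50.112 kWh
coffee maker: Runtime = 6 h/day × 30 days = 180 h
coffee maker: 0.97 kW × 180 h = 174.6 kWh
Total energy = 224.712 kWh
Cost = 224.712 × $0.17 = $38.20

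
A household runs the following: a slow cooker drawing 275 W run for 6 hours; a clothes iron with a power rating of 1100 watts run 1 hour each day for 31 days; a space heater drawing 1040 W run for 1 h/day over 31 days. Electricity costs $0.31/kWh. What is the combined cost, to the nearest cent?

$21.08

slow cooker: 0.275 kW × 6 h = 1.65 kWh
clothes iron: Runtime = 1 h/day × 31 days = 31 h
clothes iron: 1.1 kW × 31 h = 34.1 kWh
space heater: Runtime = 1 h/day × 31 days = 31 h
space heater: 1.04 kW × 31 h = 32.24 kWh
Total energy = 67.99 kWh
Cost = 67.99 × $0.31 = $21.08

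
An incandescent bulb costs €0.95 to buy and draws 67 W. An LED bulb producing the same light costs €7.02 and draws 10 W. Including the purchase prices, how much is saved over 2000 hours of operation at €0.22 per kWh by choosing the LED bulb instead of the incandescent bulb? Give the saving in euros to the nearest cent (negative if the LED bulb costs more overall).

€19.01

incandescent bulb: €0.95 + (67/1000) kW × 2000 h × €0.22 = €0.95 + €29.48 = €30.43
LED bulb: €7.02 + (10/1000) kW × 2000 h × €0.22 = €7.02 + €4.4 = €11.42
Saving = €30.43 − €11.42 = €19.01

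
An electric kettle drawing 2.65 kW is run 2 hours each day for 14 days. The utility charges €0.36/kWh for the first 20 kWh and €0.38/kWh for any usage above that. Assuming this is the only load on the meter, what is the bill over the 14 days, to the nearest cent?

Runtime = 2 h/day × 14 days = 28 h
Energy = 2.65 kW × 28 h = 74.2 kWh
Tier 1 (0–20 kWh): 20 × €0.36 = €7.2
Above 20 kWh: 54.2 × €0.38 = €20.596
Bill = €27.80

€27.80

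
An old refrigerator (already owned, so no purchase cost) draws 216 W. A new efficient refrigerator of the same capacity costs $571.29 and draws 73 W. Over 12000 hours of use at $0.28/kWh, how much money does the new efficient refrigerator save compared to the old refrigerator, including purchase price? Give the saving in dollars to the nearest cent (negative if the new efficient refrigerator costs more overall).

old refrigerator: $0.00 + (216/1000) kW × 12000 h × $0.28 = $0.00 + $725.76 = $725.76
new efficient refrigerator: $571.29 + (73/1000) kW × 12000 h × $0.28 = $571.29 + $245.28 = $816.57
Saving = $725.76 − $816.57 = −$90.81

-$90.81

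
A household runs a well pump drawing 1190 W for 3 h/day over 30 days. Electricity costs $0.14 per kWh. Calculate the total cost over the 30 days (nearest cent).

$14.99

Runtime = 3 h/day × 30 days = 90 h
Energy = 1.19 kW × 90 h = 107.1 kWh
Cost = 107.1 kWh × $0.14/kWh = $14.99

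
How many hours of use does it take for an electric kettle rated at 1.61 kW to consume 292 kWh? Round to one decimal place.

181.4 h

Hours = 292 kWh ÷ 1.61 kW = 181.4 h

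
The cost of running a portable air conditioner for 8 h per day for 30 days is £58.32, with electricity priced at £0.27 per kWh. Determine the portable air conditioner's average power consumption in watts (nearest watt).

Energy = £58.32 ÷ £0.27/kWh = 216 kWh
Runtime = 8 h/day × 30 days = 240 h
Power = 216 kWh ÷ 240 h = 0.9 kW = 900 W

900 W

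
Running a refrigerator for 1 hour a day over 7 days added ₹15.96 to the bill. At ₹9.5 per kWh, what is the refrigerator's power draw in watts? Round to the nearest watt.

Energy = ₹15.96 ÷ ₹9.5/kWh = 1.68 kWh
Runtime = 1 h/day × 7 days = 7 h
Power = 1.68 kWh ÷ 7 h = 0.24 kW = 240 W

240 W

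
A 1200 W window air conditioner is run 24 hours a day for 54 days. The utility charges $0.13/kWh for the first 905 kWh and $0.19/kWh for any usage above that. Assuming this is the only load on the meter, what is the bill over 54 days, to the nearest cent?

Runtime = 24 h × 54 = 1296 h
Energy = 1.2 kW × 1296 h = 1555.2 kWh
Tier 1 (0–905 kWh): 905 × $0.13 = $117.65
Above 905 kWh: 650.2 × $0.19 = $123.538
Bill = $241.19

$241.19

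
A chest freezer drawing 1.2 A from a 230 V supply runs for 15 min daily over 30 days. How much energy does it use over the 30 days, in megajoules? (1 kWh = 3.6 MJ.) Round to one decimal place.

Power = 1.2 A × 230 V = 276 W = 0.276 kW
Runtime = 15 min × 30 = 450 min = 7.5 h
Energy = 0.276 kW × 7.5 h = 2.07 kWh
= 2.07 × 3.6 MJ = 7.5 MJ

7.5 MJ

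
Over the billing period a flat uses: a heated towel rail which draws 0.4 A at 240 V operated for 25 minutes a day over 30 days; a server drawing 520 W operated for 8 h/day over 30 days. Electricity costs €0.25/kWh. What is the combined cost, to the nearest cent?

heated towel rail: Power = 0.4 A × 240 V = 96 W = 0.096 kW
heated towel rail: Runtime = 25 min × 30 = 750 min = 12.5 h
heated towel rail: 0.096 kW × 12.5 h = 1.2 kWh
server: Runtime = 8 h/day × 30 days = 240 h
server: 0.52 kW × 240 h = 124.8 kWh
Total energy = 126 kWh
Cost = 126 × €0.25 = €31.50

€31.50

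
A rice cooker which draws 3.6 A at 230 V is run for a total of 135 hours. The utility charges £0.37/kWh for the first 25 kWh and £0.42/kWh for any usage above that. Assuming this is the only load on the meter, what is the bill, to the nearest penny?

Power = 3.6 A × 230 V = 828 W = 0.828 kW
Energy = 0.828 kW × 135 h = 111.78 kWh
Tier 1 (0–25 kWh): 25 × £0.37 = £9.25
Above 25 kWh: 86.78 × £0.42 = £36.4476
Bill = £45.70

£45.70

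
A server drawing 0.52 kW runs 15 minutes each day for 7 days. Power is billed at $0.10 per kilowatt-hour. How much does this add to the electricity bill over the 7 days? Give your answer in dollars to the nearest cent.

$0.09

Runtime = 15 min × 7 = 105 min = 1.75 h
Energy = 0.52 kW × 1.75 h = 0.91 kWh
Cost = 0.91 kWh × $0.10/kWh = $0.09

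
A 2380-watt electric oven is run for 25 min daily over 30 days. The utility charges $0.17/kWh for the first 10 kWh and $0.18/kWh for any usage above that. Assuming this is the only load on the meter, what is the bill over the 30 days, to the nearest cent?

Runtime = 25 min × 30 = 750 min = 12.5 h
Energy = 2.38 kW × 12.5 h = 29.75 kWh
Tier 1 (0–10 kWh): 10 × $0.17 = $1.7
Above 10 kWh: 19.75 × $0.18 = $3.555
Bill = $5.26

$5.26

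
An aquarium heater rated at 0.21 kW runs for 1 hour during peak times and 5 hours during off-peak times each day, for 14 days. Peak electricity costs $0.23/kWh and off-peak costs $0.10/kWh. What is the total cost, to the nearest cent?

Peak energy = 0.21 kW × 1 h × 14 = 2.94 kWh
Off-peak energy = 0.21 kW × 5 h × 14 = 14.7 kWh
Cost = 2.94 × $0.23 + 14.7 × $0.10 = $0.6762 + $1.47 = $2.15

$2.15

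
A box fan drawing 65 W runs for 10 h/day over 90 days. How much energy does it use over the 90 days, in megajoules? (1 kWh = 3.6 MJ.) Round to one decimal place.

Runtime = 10 h/day × 90 days = 900 h
Energy = 0.065 kW × 900 h = 58.5 kWh
= 58.5 × 3.6 MJ = 210.6 MJ

210.6 MJ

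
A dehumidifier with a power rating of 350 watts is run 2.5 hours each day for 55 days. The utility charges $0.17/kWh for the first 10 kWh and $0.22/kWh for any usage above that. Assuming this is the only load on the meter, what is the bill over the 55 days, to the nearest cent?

$10.09

Runtime = 2.5 h/day × 55 days = 137.5 h
Energy = 0.35 kW × 137.5 h = 48.125 kWh
Tier 1 (0–10 kWh): 10 × $0.17 = $1.7
Above 10 kWh: 38.125 × $0.22 = $8.3875
Bill = $10.09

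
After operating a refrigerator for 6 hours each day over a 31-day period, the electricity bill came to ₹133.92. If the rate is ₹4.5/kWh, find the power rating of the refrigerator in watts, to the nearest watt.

Energy = ₹133.92 ÷ ₹4.5/kWh = 29.76 kWh
Runtime = 6 h/day × 31 days = 186 h
Power = 29.76 kWh ÷ 186 h = 0.16 kW = 160 W

160 W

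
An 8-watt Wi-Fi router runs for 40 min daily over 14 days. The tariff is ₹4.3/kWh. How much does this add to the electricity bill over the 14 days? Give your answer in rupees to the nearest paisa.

Runtime = 40 min × 14 = 560 min = 9.333333… h
Energy = 0.008 kW × 9.333333… h = 0.074666… kWh
Cost = 0.074666… kWh × ₹4.3/kWh = ₹0.32

₹0.32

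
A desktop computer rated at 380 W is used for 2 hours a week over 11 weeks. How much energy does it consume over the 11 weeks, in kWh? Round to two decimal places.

8.36 kWh

Runtime = 2 h/week × 11 weeks = 22 h
Energy = 0.38 kW × 22 h = 8.36 kWh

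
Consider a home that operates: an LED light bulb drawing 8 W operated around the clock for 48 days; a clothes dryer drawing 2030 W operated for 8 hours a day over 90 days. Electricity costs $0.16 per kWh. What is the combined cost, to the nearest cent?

$235.33

LED light bulb: Runtime = 24 h × 48 = 1152 h
LED light bulb: 0.008 kW × 1152 h = 9.216 kWh
clothes dryer: Runtime = 8 h/day × 90 days = 720 h
clothes dryer: 2.03 kW × 720 h = 1461.6 kWh
Total energy = 1470.816 kWh
Cost = 1470.816 × $0.16 = $235.33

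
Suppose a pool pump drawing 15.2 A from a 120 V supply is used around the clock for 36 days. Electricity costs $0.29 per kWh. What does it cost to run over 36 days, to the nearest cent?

Power = 15.2 A × 120 V = 1824 W = 1.824 kW
Runtime = 24 h × 36 = 864 h
Energy = 1.824 kW × 864 h = 1575.936 kWh
Cost = 1575.936 kWh × $0.29/kWh = $457.02

$457.02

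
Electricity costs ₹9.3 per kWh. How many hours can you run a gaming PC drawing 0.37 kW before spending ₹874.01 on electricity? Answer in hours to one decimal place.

Energy available = ₹874.01 ÷ ₹9.3/kWh = 93.9796 kWh
Hours = 93.9796 kWh ÷ 0.37 kW = 254.0 h

254.0 h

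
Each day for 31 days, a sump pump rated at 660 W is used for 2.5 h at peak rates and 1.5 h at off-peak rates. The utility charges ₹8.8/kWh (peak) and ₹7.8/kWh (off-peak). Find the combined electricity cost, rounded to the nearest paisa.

₹689.50

Peak energy = 0.66 kW × 2.5 h × 31 = 51.15 kWh
Off-peak energy = 0.66 kW × 1.5 h × 31 = 30.69 kWh
Cost = 51.15 × ₹8.8 + 30.69 × ₹7.8 = ₹450.12 + ₹239.382 = ₹689.50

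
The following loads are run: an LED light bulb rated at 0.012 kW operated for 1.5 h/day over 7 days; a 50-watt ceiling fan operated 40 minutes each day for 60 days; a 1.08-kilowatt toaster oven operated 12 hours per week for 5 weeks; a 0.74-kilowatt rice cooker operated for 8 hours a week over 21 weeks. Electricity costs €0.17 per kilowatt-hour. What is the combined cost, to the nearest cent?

LED light bulb: Runtime = 1.5 h/day × 7 days = 10.5 h
LED light bulb: 0.012 kW × 10.5 h = 0.126 kWh
ceiling fan: Runtime = 40 min × 60 = 2400 min = 40 h
ceiling fan: 0.05 kW × 40 h = 2 kWh
toaster oven: Runtime = 12 h/week × 5 weeks = 60 h
toaster oven: 1.08 kW × 60 h = 64.8 kWh
rice cooker: Runtime = 8 h/week × 21 weeks = 168 h
rice cooker: 0.74 kW × 168 h = 124.32 kWh
Total energy = 191.246 kWh
Cost = 191.246 × €0.17 = €32.51

€32.51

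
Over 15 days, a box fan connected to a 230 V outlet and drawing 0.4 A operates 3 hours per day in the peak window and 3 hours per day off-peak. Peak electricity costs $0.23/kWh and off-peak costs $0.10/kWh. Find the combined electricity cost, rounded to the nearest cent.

$1.37

Power = 0.4 A × 230 V = 92 W = 0.092 kW
Peak energy = 0.092 kW × 3 h × 15 = 4.14 kWh
Off-peak energy = 0.092 kW × 3 h × 15 = 4.14 kWh
Cost = 4.14 × $0.23 + 4.14 × $0.10 = $0.9522 + $0.414 = $1.37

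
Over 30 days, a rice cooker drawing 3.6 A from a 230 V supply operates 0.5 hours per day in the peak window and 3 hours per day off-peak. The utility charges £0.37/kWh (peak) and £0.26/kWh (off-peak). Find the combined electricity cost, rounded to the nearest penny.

£23.97

Power = 3.6 A × 230 V = 828 W = 0.828 kW
Peak energy = 0.828 kW × 0.5 h × 30 = 12.42 kWh
Off-peak energy = 0.828 kW × 3 h × 30 = 74.52 kWh
Cost = 12.42 × £0.37 + 74.52 × £0.26 = £4.5954 + £19.3752 = £23.97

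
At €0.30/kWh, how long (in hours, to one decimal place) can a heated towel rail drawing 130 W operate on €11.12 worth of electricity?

Energy available = €11.12 ÷ €0.30/kWh = 37.0667 kWh
Hours = 37.0667 kWh ÷ 0.13 kW = 285.1 h

285.1 h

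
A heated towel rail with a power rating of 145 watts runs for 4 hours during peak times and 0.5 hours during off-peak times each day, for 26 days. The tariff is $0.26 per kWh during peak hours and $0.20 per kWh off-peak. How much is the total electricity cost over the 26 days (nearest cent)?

Peak energy = 0.145 kW × 4 h × 26 = 15.08 kWh
Off-peak energy = 0.145 kW × 0.5 h × 26 = 1.885 kWh
Cost = 15.08 × $0.26 + 1.885 × $0.20 = $3.9208 + $0.377 = $4.30

$4.30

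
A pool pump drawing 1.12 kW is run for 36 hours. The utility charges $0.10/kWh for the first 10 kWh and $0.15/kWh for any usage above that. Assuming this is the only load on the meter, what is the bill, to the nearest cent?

$5.55

Energy = 1.12 kW × 36 h = 40.32 kWh
Tier 1 (0–10 kWh): 10 × $0.10 = $1
Above 10 kWh: 30.32 × $0.15 = $4.548
Bill = $5.55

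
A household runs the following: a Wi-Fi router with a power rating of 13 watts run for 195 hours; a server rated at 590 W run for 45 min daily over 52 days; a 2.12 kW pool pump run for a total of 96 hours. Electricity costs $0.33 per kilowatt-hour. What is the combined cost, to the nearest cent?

Wi-Fi router: 0.013 kW × 195 h = 2.535 kWh
server: Runtime = 45 min × 52 = 2340 min = 39 h
server: 0.59 kW × 39 h = 23.01 kWh
pool pump: 2.12 kW × 96 h = 203.52 kWh
Total energy = 229.065 kWh
Cost = 229.065 × $0.33 = $75.59

$75.59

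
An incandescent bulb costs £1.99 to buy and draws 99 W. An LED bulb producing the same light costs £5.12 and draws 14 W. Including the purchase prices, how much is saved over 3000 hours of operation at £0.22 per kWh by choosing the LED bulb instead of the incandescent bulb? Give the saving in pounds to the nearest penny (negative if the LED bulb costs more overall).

incandescent bulb: £1.99 + (99/1000) kW × 3000 h × £0.22 = £1.99 + £65.34 = £67.33
LED bulb: £5.12 + (14/1000) kW × 3000 h × £0.22 = £5.12 + £9.24 = £14.36
Saving = £67.33 − £14.36 = £52.97

£52.97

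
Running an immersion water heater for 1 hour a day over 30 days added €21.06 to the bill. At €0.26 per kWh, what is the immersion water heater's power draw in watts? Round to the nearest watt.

2700 W

Energy = €21.06 ÷ €0.26/kWh = 81 kWh
Runtime = 1 h/day × 30 days = 30 h
Power = 81 kWh ÷ 30 h = 2.7 kW = 2700 W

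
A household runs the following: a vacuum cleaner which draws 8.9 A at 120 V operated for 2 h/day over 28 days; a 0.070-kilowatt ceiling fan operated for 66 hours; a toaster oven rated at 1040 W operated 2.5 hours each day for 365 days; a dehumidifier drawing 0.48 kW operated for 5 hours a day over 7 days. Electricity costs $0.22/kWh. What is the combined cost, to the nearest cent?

vacuum cleaner: Power = 8.9 A × 120 V = 1068 W = 1.068 kW
vacuum cleaner: Runtime = 2 h/day × 28 days = 56 h
vacuum cleaner: 1.068 kW × 56 h = 59.808 kWh
ceiling fan: 0.07 kW × 66 h = 4.62 kWh
toaster oven: Runtime = 2.5 h/day × 365 days = 912.5 h
toaster oven: 1.04 kW × 912.5 h = 949 kWh
dehumidifier: Runtime = 5 h/day × 7 days = 35 h
dehumidifier: 0.48 kW × 35 h = 16.8 kWh
Total energy = 1030.228 kWh
Cost = 1030.228 × $0.22 = $226.65

$226.65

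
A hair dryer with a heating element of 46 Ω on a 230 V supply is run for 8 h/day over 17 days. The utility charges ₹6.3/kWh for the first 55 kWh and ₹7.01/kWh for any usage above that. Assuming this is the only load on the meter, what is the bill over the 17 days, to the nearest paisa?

Power = V²/R = 230²/46 = 1150 W = 1.15 kW
Runtime = 8 h/day × 17 days = 136 h
Energy = 1.15 kW × 136 h = 156.4 kWh
Tier 1 (0–55 kWh): 55 × ₹6.3 = ₹346.5
Above 55 kWh: 101.4 × ₹7.01 = ₹710.814
Bill = ₹1057.31

₹1057.31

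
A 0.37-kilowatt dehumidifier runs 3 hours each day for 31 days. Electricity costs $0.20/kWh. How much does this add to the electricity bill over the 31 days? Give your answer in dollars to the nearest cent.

$6.88

Runtime = 3 h/day × 31 days = 93 h
Energy = 0.37 kW × 93 h = 34.41 kWh
Cost = 34.41 kWh × $0.20/kWh = $6.88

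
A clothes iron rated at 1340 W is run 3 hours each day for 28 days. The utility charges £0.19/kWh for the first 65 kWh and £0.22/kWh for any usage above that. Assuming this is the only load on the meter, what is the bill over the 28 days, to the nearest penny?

£22.81

Runtime = 3 h/day × 28 days = 84 h
Energy = 1.34 kW × 84 h = 112.56 kWh
Tier 1 (0–65 kWh): 65 × £0.19 = £12.35
Above 65 kWh: 47.56 × £0.22 = £10.4632
Bill = £22.81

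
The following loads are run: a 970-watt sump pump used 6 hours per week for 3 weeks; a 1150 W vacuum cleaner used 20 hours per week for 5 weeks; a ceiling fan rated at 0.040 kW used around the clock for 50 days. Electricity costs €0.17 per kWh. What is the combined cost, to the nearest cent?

sump pump: Runtime = 6 h/week × 3 weeks = 18 h
sump pump: 0.97 kW × 18 h = 17.46 kWh
vacuum cleaner: Runtime = 20 h/week × 5 weeks = 100 h
vacuum cleaner: 1.15 kW × 100 h = 115 kWh
ceiling fan: Runtime = 24 h × 50 = 1200 h
ceiling fan: 0.04 kW × 1200 h = 48 kWh
Total energy = 180.46 kWh
Cost = 180.46 × €0.17 = €30.68

€30.68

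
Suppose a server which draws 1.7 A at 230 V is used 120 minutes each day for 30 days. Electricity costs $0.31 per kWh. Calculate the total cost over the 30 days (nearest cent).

Power = 1.7 A × 230 V = 391 W = 0.391 kW
Runtime = 120 min × 30 = 3600 min = 60 h
Energy = 0.391 kW × 60 h = 23.46 kWh
Cost = 23.46 kWh × $0.31/kWh = $7.27

$7.27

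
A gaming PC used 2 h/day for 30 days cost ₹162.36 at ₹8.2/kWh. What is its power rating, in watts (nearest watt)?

Energy = ₹162.36 ÷ ₹8.2/kWh = 19.8 kWh
Runtime = 2 h/day × 30 days = 60 h
Power = 19.8 kWh ÷ 60 h = 0.33 kW = 330 W

330 W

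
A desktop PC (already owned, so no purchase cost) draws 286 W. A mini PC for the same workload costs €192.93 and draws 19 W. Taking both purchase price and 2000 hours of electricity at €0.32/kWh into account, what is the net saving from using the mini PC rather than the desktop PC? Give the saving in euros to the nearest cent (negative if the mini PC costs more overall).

-€22.05

desktop PC: €0.00 + (286/1000) kW × 2000 h × €0.32 = €0.00 + €183.04 = €183.04
mini PC: €192.93 + (19/1000) kW × 2000 h × €0.32 = €192.93 + €12.16 = €205.09
Saving = €183.04 − €205.09 = −€22.05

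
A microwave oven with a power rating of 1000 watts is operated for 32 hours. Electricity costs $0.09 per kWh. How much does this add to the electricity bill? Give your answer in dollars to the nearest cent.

$2.88

Energy = 1 kW × 32 h = 32 kWh
Cost = 32 kWh × $0.09/kWh = $2.88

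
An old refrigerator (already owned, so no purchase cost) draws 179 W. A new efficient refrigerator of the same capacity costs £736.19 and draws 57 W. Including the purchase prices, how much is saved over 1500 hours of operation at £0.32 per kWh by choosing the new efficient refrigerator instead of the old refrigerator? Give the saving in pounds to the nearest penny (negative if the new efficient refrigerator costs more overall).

old refrigerator: £0.00 + (179/1000) kW × 1500 h × £0.32 = £0.00 + £85.92 = £85.92
new efficient refrigerator: £736.19 + (57/1000) kW × 1500 h × £0.32 = £736.19 + £27.36 = £763.55
Saving = £85.92 − £763.55 = −£677.63

-£677.63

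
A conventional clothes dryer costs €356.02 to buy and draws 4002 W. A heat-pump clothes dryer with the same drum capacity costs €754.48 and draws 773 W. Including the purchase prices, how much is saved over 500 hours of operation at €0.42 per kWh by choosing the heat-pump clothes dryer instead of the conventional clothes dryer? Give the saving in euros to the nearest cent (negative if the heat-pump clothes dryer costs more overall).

conventional clothes dryer: €356.02 + (4002/1000) kW × 500 h × €0.42 = €356.02 + €840.42 = €1196.44
heat-pump clothes dryer: €754.48 + (773/1000) kW × 500 h × €0.42 = €754.48 + €162.33 = €916.81
Saving = €1196.44 − €916.81 = €279.63

€279.63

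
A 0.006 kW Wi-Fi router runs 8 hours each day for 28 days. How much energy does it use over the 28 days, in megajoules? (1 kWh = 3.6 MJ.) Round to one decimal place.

Runtime = 8 h/day × 28 days = 224 h
Energy = 0.006 kW × 224 h = 1.344 kWh
= 1.344 × 3.6 MJ = 4.8 MJ

4.8 MJ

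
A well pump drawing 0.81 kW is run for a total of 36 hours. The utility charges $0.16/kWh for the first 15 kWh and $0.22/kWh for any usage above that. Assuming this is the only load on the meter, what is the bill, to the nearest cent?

Energy = 0.81 kW × 36 h = 29.16 kWh
Tier 1 (0–15 kWh): 15 × $0.16 = $2.4
Above 15 kWh: 14.16 × $0.22 = $3.1152
Bill = $5.52

$5.52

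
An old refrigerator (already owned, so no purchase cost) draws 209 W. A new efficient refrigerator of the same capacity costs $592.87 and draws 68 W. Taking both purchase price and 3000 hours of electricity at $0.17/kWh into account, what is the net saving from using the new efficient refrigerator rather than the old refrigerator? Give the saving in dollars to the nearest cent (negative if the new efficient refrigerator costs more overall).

old refrigerator: $0.00 + (209/1000) kW × 3000 h × $0.17 = $0.00 + $106.59 = $106.59
new efficient refrigerator: $592.87 + (68/1000) kW × 3000 h × $0.17 = $592.87 + $34.68 = $627.55
Saving = $106.59 − $627.55 = −$520.96

-$520.96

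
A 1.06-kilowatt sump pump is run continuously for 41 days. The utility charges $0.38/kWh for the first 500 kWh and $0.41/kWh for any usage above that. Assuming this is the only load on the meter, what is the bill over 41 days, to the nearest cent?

Runtime = 24 h × 41 = 984 h
Energy = 1.06 kW × 984 h = 1043.04 kWh
Tier 1 (0–500 kWh): 500 × $0.38 = $190
Above 500 kWh: 543.04 × $0.41 = $222.6464
Bill = $412.65

$412.65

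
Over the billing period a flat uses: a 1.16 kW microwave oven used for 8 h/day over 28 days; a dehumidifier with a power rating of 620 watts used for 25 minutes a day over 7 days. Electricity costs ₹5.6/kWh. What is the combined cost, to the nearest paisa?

microwave oven: Runtime = 8 h/day × 28 days = 224 h
microwave oven: 1.16 kW × 224 h = 259.84 kWh
dehumidifier: Runtime = 25 min × 7 = 175 min = 2.916666… h
dehumidifier: 0.62 kW × 2.916666… h = 1.808333… kWh
Total energy = 261.648333… kWh
Cost = 261.648333… × ₹5.6 = ₹1465.23

₹1465.23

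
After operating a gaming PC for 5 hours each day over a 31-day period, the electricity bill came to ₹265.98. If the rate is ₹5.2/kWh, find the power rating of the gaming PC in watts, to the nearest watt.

Energy = ₹265.98 ÷ ₹5.2/kWh = 51.15 kWh
Runtime = 5 h/day × 31 days = 155 h
Power = 51.15 kWh ÷ 155 h = 0.33 kW = 330 W

330 W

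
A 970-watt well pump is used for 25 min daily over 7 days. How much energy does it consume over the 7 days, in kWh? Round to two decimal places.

Runtime = 25 min × 7 = 175 min = 2.916666… h
Energy = 0.97 kW × 2.916666… h = 2.829166… kWh ≈ 2.83 kWh

2.83 kWh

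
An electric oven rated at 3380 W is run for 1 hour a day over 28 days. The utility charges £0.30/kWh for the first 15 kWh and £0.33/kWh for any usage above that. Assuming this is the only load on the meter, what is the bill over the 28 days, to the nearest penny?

Runtime = 1 h/day × 28 days = 28 h
Energy = 3.38 kW × 28 h = 94.64 kWh
Tier 1 (0–15 kWh): 15 × £0.30 = £4.5
Above 15 kWh: 79.64 × £0.33 = £26.2812
Bill = £30.78

£30.78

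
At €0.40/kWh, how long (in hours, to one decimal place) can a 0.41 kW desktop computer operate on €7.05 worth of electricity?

43.0 h

Energy available = €7.05 ÷ €0.40/kWh = 17.625 kWh
Hours = 17.625 kWh ÷ 0.41 kW = 43.0 h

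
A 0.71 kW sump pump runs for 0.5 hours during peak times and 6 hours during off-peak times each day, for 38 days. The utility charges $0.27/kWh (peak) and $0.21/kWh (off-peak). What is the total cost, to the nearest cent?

$37.64

Peak energy = 0.71 kW × 0.5 h × 38 = 13.49 kWh
Off-peak energy = 0.71 kW × 6 h × 38 = 161.88 kWh
Cost = 13.49 × $0.27 + 161.88 × $0.21 = $3.6423 + $33.9948 = $37.64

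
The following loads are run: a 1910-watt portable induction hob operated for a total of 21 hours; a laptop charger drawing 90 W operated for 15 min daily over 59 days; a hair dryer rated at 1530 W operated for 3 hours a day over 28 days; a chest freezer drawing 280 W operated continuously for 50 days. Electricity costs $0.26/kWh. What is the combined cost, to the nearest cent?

$131.55

portable induction hob: 1.91 kW × 21 h = 40.11 kWh
laptop charger: Runtime = 15 min × 59 = 885 min = 14.75 h
laptop charger: 0.09 kW × 14.75 h = 1.3275 kWh
hair dryer: Runtime = 3 h/day × 28 days = 84 h
hair dryer: 1.53 kW × 84 h = 128.52 kWh
chest freezer: Runtime = 24 h × 50 = 1200 h
chest freezer: 0.28 kW × 1200 h = 336 kWh
Total energy = 505.9575 kWh
Cost = 505.9575 × $0.26 = $131.55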